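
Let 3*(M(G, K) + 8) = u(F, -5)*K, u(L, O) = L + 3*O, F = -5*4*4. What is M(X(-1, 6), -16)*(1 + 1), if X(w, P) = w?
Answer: 2992/3 ≈ 997.33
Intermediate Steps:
F = -80 (F = -20*4 = -80)
M(G, K) = -8 - 95*K/3 (M(G, K) = -8 + ((-80 + 3*(-5))*K)/3 = -8 + ((-80 - 15)*K)/3 = -8 + (-95*K)/3 = -8 - 95*K/3)
M(X(-1, 6), -16)*(1 + 1) = (-8 - 95/3*(-16))*(1 + 1) = (-8 + 1520/3)*2 = (1496/3)*2 = 2992/3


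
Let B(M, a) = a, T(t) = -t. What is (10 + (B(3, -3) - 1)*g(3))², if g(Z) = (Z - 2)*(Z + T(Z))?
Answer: 100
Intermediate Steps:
g(Z) = 0 (g(Z) = (Z - 2)*(Z - Z) = (-2 + Z)*0 = 0)
(10 + (B(3, -3) - 1)*g(3))² = (10 + (-3 - 1)*0)² = (10 - 4*0)² = (10 + 0)² = 10² = 100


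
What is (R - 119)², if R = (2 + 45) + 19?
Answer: 2809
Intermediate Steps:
R = 66 (R = 47 + 19 = 66)
(R - 119)² = (66 - 119)² = (-53)² = 2809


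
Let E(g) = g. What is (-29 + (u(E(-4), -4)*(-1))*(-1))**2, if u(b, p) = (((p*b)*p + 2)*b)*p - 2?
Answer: 1046529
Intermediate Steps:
u(b, p) = -2 + b*p*(2 + b*p**2) (u(b, p) = (((b*p)*p + 2)*b)*p - 2 = ((b*p**2 + 2)*b)*p - 2 = ((2 + b*p**2)*b)*p - 2 = (b*(2 + b*p**2))*p - 2 = b*p*(2 + b*p**2) - 2 = -2 + b*p*(2 + b*p**2))
(-29 + (u(E(-4), -4)*(-1))*(-1))**2 = (-29 + ((-2 + (-4)**2*(-4)**3 + 2*(-4)*(-4))*(-1))*(-1))**2 = (-29 + ((-2 + 16*(-64) + 32)*(-1))*(-1))**2 = (-29 + ((-2 - 1024 + 32)*(-1))*(-1))**2 = (-29 - 994*(-1)*(-1))**2 = (-29 + 994*(-1))**2 = (-29 - 994)**2 = (-1023)**2 = 1046529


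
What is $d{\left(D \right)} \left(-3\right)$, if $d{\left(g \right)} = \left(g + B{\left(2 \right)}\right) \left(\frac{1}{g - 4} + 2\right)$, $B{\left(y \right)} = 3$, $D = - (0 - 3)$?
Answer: $-18$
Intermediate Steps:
$D = 3$ ($D = \left(-1\right) \left(-3\right) = 3$)
$d{\left(g \right)} = \left(2 + \frac{1}{-4 + g}\right) \left(3 + g\right)$ ($d{\left(g \right)} = \left(g + 3\right) \left(\frac{1}{g - 4} + 2\right) = \left(3 + g\right) \left(\frac{1}{-4 + g} + 2\right) = \left(3 + g\right) \left(2 + \frac{1}{-4 + g}\right) = \left(2 + \frac{1}{-4 + g}\right) \left(3 + g\right)$)
$d{\left(D \right)} \left(-3\right) = \frac{-21 - 3 + 2 \cdot 3^{2}}{-4 + 3} \left(-3\right) = \frac{-21 - 3 + 2 \cdot 9}{-1} \left(-3\right) = - (-21 - 3 + 18) \left(-3\right) = \left(-1\right) \left(-6\right) \left(-3\right) = 6 \left(-3\right) = -18$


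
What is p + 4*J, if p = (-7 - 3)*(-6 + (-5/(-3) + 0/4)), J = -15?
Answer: -50/3 ≈ -16.667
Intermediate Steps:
p = 130/3 (p = -10*(-6 + (-5*(-1/3) + 0*(1/4))) = -10*(-6 + (5/3 + 0)) = -10*(-6 + 5/3) = -10*(-13/3) = 130/3 ≈ 43.333)
p + 4*J = 130/3 + 4*(-15) = 130/3 - 60 = -50/3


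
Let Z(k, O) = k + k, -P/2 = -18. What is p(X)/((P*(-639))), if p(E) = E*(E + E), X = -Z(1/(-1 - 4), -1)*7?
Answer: -98/143775 ≈ -0.00068162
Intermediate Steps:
P = 36 (P = -2*(-18) = 36)
Z(k, O) = 2*k
X = 14/5 (X = -2/(-1 - 4)*7 = -2/(-5)*7 = -2*(-1)/5*7 = -1*(-2/5)*7 = (2/5)*7 = 14/5 ≈ 2.8000)
p(E) = 2*E**2 (p(E) = E*(2*E) = 2*E**2)
p(X)/((P*(-639))) = (2*(14/5)**2)/((36*(-639))) = (2*(196/25))/(-23004) = (392/25)*(-1/23004) = -98/143775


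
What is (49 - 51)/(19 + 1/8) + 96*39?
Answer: 572816/153 ≈ 3743.9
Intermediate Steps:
(49 - 51)/(19 + 1/8) + 96*39 = -2/(19 + ⅛) + 3744 = -2/153/8 + 3744 = -2*8/153 + 3744 = -16/153 + 3744 = 572816/153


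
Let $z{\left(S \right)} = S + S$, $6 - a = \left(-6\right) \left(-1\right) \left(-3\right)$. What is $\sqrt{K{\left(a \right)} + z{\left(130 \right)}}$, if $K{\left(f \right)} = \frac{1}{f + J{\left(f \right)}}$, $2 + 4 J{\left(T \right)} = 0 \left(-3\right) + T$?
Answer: $\frac{\sqrt{905178}}{59} \approx 16.126$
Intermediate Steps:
$a = 24$ ($a = 6 - \left(-6\right) \left(-1\right) \left(-3\right) = 6 - 6 \left(-3\right) = 6 - -18 = 6 + 18 = 24$)
$J{\left(T \right)} = - \frac{1}{2} + \frac{T}{4}$ ($J{\left(T \right)} = - \frac{1}{2} + \frac{0 \left(-3\right) + T}{4} = - \frac{1}{2} + \frac{0 + T}{4} = - \frac{1}{2} + \frac{T}{4}$)
$z{\left(S \right)} = 2 S$
$K{\left(f \right)} = \frac{1}{- \frac{1}{2} + \frac{5 f}{4}}$ ($K{\left(f \right)} = \frac{1}{f + \left(- \frac{1}{2} + \frac{f}{4}\right)} = \frac{1}{- \frac{1}{2} + \frac{5 f}{4}}$)
$\sqrt{K{\left(a \right)} + z{\left(130 \right)}} = \sqrt{\frac{4}{-2 + 5 \cdot 24} + 2 \cdot 130} = \sqrt{\frac{4}{-2 + 120} + 260} = \sqrt{\frac{4}{118} + 260} = \sqrt{4 \cdot \frac{1}{118} + 260} = \sqrt{\frac{2}{59} + 260} = \sqrt{\frac{15342}{59}} = \frac{\sqrt{905178}}{59}$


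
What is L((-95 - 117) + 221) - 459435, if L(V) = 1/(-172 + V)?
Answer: -74887906/163 ≈ -4.5944e+5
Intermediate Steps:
L((-95 - 117) + 221) - 459435 = 1/(-172 + ((-95 - 117) + 221)) - 459435 = 1/(-172 + (-212 + 221)) - 459435 = 1/(-172 + 9) - 459435 = 1/(-163) - 459435 = -1/163 - 459435 = -74887906/163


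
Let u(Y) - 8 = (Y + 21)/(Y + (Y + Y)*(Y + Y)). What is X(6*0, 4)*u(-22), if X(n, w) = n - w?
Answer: -30622/957 ≈ -31.998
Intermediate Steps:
u(Y) = 8 + (21 + Y)/(Y + 4*Y²) (u(Y) = 8 + (Y + 21)/(Y + (Y + Y)*(Y + Y)) = 8 + (21 + Y)/(Y + (2*Y)*(2*Y)) = 8 + (21 + Y)/(Y + 4*Y²))
X(6*0, 4)*u(-22) = (6*0 - 1*4)*((21 + 9*(-22) + 32*(-22)²)/((-22)*(1 + 4*(-22)))) = (0 - 4)*(-(21 - 198 + 32*484)/(22*(1 - 88))) = -(-2)*(21 - 198 + 15488)/(11*(-87)) = -(-2)*(-1)*15311/(11*87) = -4*15311/1914 = -30622/957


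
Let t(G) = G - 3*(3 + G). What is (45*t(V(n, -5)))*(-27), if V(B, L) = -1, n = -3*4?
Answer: 8505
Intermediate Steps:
n = -12
t(G) = -9 - 2*G (t(G) = G + (-9 - 3*G) = -9 - 2*G)
(45*t(V(n, -5)))*(-27) = (45*(-9 - 2*(-1)))*(-27) = (45*(-9 + 2))*(-27) = (45*(-7))*(-27) = -315*(-27) = 8505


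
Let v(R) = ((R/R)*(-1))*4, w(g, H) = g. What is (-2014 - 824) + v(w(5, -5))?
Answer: -2842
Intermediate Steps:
v(R) = -4 (v(R) = (1*(-1))*4 = -1*4 = -4)
(-2014 - 824) + v(w(5, -5)) = (-2014 - 824) - 4 = -2838 - 4 = -2842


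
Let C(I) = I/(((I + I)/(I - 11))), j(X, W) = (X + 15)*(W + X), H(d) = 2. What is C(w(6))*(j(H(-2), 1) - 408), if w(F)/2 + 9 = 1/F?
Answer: 5117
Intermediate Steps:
w(F) = -18 + 2/F
j(X, W) = (15 + X)*(W + X)
C(I) = -11/2 + I/2 (C(I) = I/(((2*I)/(-11 + I))) = I/((2*I/(-11 + I))) = I*((-11 + I)/(2*I)) = -11/2 + I/2)
C(w(6))*(j(H(-2), 1) - 408) = (-11/2 + (-18 + 2/6)/2)*((2**2 + 15*1 + 15*2 + 1*2) - 408) = (-11/2 + (-18 + 2*(1/6))/2)*((4 + 15 + 30 + 2) - 408) = (-11/2 + (-18 + 1/3)/2)*(51 - 408) = (-11/2 + (1/2)*(-53/3))*(-357) = (-11/2 - 53/6)*(-357) = -43/3*(-357) = 5117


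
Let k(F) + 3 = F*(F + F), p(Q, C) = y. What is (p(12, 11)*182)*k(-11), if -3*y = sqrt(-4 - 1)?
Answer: -43498*I*sqrt(5)/3 ≈ -32422.0*I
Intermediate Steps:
y = -I*sqrt(5)/3 (y = -sqrt(-4 - 1)/3 = -I*sqrt(5)/3 ≈ -0.74536*I)
p(Q, C) = -I*sqrt(5)/3
k(F) = -3 + 2*F**2 (k(F) = -3 + F*(F + F) = -3 + F*(2*F) = -3 + 2*F**2)
(p(12, 11)*182)*k(-11) = (-I*sqrt(5)/3*182)*(-3 + 2*(-11)**2) = (-182*I*sqrt(5)/3)*(-3 + 2*121) = (-182*I*sqrt(5)/3)*(-3 + 242) = -182*I*sqrt(5)/3*239 = -43498*I*sqrt(5)/3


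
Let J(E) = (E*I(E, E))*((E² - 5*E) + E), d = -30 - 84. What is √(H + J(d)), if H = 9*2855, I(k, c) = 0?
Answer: 3*√2855 ≈ 160.30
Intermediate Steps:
H = 25695
d = -114
J(E) = 0 (J(E) = (E*0)*((E² - 5*E) + E) = 0*(E² - 4*E) = 0)
√(H + J(d)) = √(25695 + 0) = √25695 = 3*√2855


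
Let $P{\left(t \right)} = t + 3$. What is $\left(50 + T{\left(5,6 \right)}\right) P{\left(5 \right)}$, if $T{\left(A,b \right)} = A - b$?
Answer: $392$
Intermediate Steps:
$P{\left(t \right)} = 3 + t$
$\left(50 + T{\left(5,6 \right)}\right) P{\left(5 \right)} = \left(50 + \left(5 - 6\right)\right) \left(3 + 5\right) = \left(50 + \left(5 - 6\right)\right) 8 = \left(50 - 1\right) 8 = 49 \cdot 8 = 392$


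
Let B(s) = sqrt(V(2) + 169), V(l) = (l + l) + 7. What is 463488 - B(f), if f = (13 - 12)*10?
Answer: 463488 - 6*sqrt(5) ≈ 4.6347e+5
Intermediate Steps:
V(l) = 7 + 2*l (V(l) = 2*l + 7 = 7 + 2*l)
f = 10 (f = 1*10 = 10)
B(s) = 6*sqrt(5) (B(s) = sqrt((7 + 2*2) + 169) = sqrt((7 + 4) + 169) = sqrt(11 + 169) = sqrt(180) = 6*sqrt(5))
463488 - B(f) = 463488 - 6*sqrt(5)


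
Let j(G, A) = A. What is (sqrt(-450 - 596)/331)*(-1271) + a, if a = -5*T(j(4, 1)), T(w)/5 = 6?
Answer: -150 - 1271*I*sqrt(1046)/331 ≈ -150.0 - 124.19*I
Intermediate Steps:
T(w) = 30 (T(w) = 5*6 = 30)
a = -150 (a = -5*30 = -150)
(sqrt(-450 - 596)/331)*(-1271) + a = (sqrt(-450 - 596)/331)*(-1271) - 150 = (sqrt(-1046)*(1/331))*(-1271) - 150 = ((I*sqrt(1046))*(1/331))*(-1271) - 150 = (I*sqrt(1046)/331)*(-1271) - 150 = -1271*I*sqrt(1046)/331 - 150 = -150 - 1271*I*sqrt(1046)/331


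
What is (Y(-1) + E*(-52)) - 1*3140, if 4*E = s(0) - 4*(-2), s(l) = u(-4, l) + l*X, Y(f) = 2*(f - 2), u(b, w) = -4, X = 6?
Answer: -3198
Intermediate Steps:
Y(f) = -4 + 2*f (Y(f) = 2*(-2 + f) = -4 + 2*f)
s(l) = -4 + 6*l (s(l) = -4 + l*6 = -4 + 6*l)
E = 1 (E = ((-4 + 6*0) - 4*(-2))/4 = ((-4 + 0) + 8)/4 = (-4 + 8)/4 = (¼)*4 = 1)
(Y(-1) + E*(-52)) - 1*3140 = ((-4 + 2*(-1)) + 1*(-52)) - 1*3140 = ((-4 - 2) - 52) - 3140 = (-6 - 52) - 3140 = -58 - 3140 = -3198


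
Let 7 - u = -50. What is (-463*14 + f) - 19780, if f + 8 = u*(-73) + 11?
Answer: -30420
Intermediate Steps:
u = 57 (u = 7 - 1*(-50) = 7 + 50 = 57)
f = -4158 (f = -8 + (57*(-73) + 11) = -8 + (-4161 + 11) = -8 - 4150 = -4158)
(-463*14 + f) - 19780 = (-463*14 - 4158) - 19780 = (-6482 - 4158) - 19780 = -10640 - 19780 = -30420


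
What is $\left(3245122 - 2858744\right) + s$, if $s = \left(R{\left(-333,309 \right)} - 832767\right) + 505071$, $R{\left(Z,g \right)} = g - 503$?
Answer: $58488$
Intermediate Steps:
$R{\left(Z,g \right)} = -503 + g$ ($R{\left(Z,g \right)} = g - 503 = -503 + g$)
$s = -327890$ ($s = \left(\left(-503 + 309\right) - 832767\right) + 505071 = \left(-194 - 832767\right) + 505071 = -832961 + 505071 = -327890$)
$\left(3245122 - 2858744\right) + s = \left(3245122 - 2858744\right) - 327890 = 386378 - 327890 = 58488$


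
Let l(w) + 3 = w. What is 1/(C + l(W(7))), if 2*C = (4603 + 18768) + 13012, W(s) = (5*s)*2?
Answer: 2/36517 ≈ 5.4769e-5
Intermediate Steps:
W(s) = 10*s
l(w) = -3 + w
C = 36383/2 (C = ((4603 + 18768) + 13012)/2 = (23371 + 13012)/2 = (½)*36383 = 36383/2 ≈ 18192.)
1/(C + l(W(7))) = 1/(36383/2 + (-3 + 10*7)) = 1/(36383/2 + (-3 + 70)) = 1/(36383/2 + 67) = 1/(36517/2) = 2/36517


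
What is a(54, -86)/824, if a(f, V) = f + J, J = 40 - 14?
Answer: 10/103 ≈ 0.097087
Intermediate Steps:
J = 26
a(f, V) = 26 + f (a(f, V) = f + 26 = 26 + f)
a(54, -86)/824 = (26 + 54)/824 = 80*(1/824) = 10/103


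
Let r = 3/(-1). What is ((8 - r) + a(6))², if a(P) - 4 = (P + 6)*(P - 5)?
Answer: 729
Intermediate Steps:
r = -3 (r = 3*(-1) = -3)
a(P) = 4 + (-5 + P)*(6 + P) (a(P) = 4 + (P + 6)*(P - 5) = 4 + (6 + P)*(-5 + P) = 4 + (-5 + P)*(6 + P))
((8 - r) + a(6))² = ((8 - 1*(-3)) + (-26 + 6 + 6²))² = ((8 + 3) + (-26 + 6 + 36))² = (11 + 16)² = 27² = 729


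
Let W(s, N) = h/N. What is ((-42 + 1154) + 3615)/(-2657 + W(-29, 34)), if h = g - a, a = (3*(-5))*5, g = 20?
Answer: -160718/90243 ≈ -1.7809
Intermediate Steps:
a = -75 (a = -15*5 = -75)
h = 95 (h = 20 - 1*(-75) = 20 + 75 = 95)
W(s, N) = 95/N
((-42 + 1154) + 3615)/(-2657 + W(-29, 34)) = ((-42 + 1154) + 3615)/(-2657 + 95/34) = (1112 + 3615)/(-2657 + 95*(1/34)) = 4727/(-2657 + 95/34) = 4727/(-90243/34) = 4727*(-34/90243) = -160718/90243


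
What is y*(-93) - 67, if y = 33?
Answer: -3136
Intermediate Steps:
y*(-93) - 67 = 33*(-93) - 67 = -3069 - 67 = -3136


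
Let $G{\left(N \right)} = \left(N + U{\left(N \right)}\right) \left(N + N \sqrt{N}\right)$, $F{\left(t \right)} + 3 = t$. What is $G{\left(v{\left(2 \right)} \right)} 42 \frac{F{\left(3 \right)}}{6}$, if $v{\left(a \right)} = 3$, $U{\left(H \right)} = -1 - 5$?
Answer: $0$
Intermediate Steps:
$U{\left(H \right)} = -6$ ($U{\left(H \right)} = -1 - 5 = -6$)
$F{\left(t \right)} = -3 + t$
$G{\left(N \right)} = \left(-6 + N\right) \left(N + N^{\frac{3}{2}}\right)$ ($G{\left(N \right)} = \left(N - 6\right) \left(N + N \sqrt{N}\right) = \left(-6 + N\right) \left(N + N^{\frac{3}{2}}\right)$)
$G{\left(v{\left(2 \right)} \right)} 42 \frac{F{\left(3 \right)}}{6} = \left(3^{2} + 3^{\frac{5}{2}} - 18 - 6 \cdot 3^{\frac{3}{2}}\right) 42 \frac{-3 + 3}{6} = \left(9 + 9 \sqrt{3} - 18 - 6 \cdot 3 \sqrt{3}\right) 42 \cdot 0 \cdot \frac{1}{6} = \left(9 + 9 \sqrt{3} - 18 - 18 \sqrt{3}\right) 42 \cdot 0 = \left(-9 - 9 \sqrt{3}\right) 42 \cdot 0 = \left(-378 - 378 \sqrt{3}\right) 0 = 0$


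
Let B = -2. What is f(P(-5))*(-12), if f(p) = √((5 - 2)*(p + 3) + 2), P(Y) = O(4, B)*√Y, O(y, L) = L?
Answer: -12*√(11 - 6*I*√5) ≈ -45.179 + 21.381*I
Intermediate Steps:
P(Y) = -2*√Y
f(p) = √(11 + 3*p) (f(p) = √(3*(3 + p) + 2) = √((9 + 3*p) + 2) = √(11 + 3*p))
f(P(-5))*(-12) = √(11 + 3*(-2*I*√5))*(-12) = √(11 - 6*I*√5)*(-12) = -12*√(11 - 6*I*√5)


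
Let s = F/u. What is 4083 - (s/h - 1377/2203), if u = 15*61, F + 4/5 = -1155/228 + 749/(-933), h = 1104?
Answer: 3221927514423468631/788987104459200 ≈ 4083.6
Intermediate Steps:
F = -2364277/354540 (F = -⅘ + (-1155/228 + 749/(-933)) = -⅘ + (-1155*1/228 + 749*(-1/933)) = -⅘ + (-385/76 - 749/933) = -⅘ - 416129/70908 = -2364277/354540 ≈ -6.6686)
u = 915
s = -2364277/324404100 (s = -2364277/354540/915 = -2364277/354540*1/915 = -2364277/324404100 ≈ -0.0072881)
4083 - (s/h - 1377/2203) = 4083 - (-2364277/324404100/1104 - 1377/2203) = 4083 - (-2364277/324404100*1/1104 - 1377*1/2203) = 4083 - (-2364277/358142126400 - 1377/2203) = 4083 - 1*(-493166916555031/788987104459200) = 4083 + 493166916555031/788987104459200 = 3221927514423468631/788987104459200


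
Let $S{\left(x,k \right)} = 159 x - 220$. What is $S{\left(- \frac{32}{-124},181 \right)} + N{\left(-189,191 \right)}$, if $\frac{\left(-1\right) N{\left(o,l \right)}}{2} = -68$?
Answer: $- \frac{1332}{31} \approx -42.968$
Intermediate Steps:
$N{\left(o,l \right)} = 136$ ($N{\left(o,l \right)} = \left(-2\right) \left(-68\right) = 136$)
$S{\left(x,k \right)} = -220 + 159 x$
$S{\left(- \frac{32}{-124},181 \right)} + N{\left(-189,191 \right)} = \left(-220 + 159 \left(- \frac{32}{-124}\right)\right) + 136 = \left(-220 + 159 \left(\left(-32\right) \left(- \frac{1}{124}\right)\right)\right) + 136 = \left(-220 + 159 \cdot \frac{8}{31}\right) + 136 = \left(-220 + \frac{1272}{31}\right) + 136 = - \frac{5548}{31} + 136 = - \frac{1332}{31}$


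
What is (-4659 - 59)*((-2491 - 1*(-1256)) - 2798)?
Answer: 19027694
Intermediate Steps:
(-4659 - 59)*((-2491 - 1*(-1256)) - 2798) = -4718*((-2491 + 1256) - 2798) = -4718*(-1235 - 2798) = -4718*(-4033) = 19027694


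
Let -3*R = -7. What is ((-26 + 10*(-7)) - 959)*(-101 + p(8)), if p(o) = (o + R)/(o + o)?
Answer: 5081935/48 ≈ 1.0587e+5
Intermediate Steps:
R = 7/3 (R = -⅓*(-7) = 7/3 ≈ 2.3333)
p(o) = (7/3 + o)/(2*o) (p(o) = (o + 7/3)/(o + o) = (7/3 + o)/((2*o)) = (7/3 + o)*(1/(2*o)) = (7/3 + o)/(2*o))
((-26 + 10*(-7)) - 959)*(-101 + p(8)) = ((-26 + 10*(-7)) - 959)*(-101 + (⅙)*(7 + 3*8)/8) = ((-26 - 70) - 959)*(-101 + (⅙)*(⅛)*(7 + 24)) = (-96 - 959)*(-101 + (⅙)*(⅛)*31) = -1055*(-101 + 31/48) = -1055*(-4817/48) = 5081935/48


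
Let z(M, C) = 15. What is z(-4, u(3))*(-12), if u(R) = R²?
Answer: -180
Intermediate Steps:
z(-4, u(3))*(-12) = 15*(-12) = -180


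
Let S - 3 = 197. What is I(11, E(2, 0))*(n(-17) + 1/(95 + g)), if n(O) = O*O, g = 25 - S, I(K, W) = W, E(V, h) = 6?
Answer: 69357/40 ≈ 1733.9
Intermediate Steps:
S = 200 (S = 3 + 197 = 200)
g = -175 (g = 25 - 1*200 = 25 - 200 = -175)
n(O) = O**2
I(11, E(2, 0))*(n(-17) + 1/(95 + g)) = 6*((-17)**2 + 1/(95 - 175)) = 6*(289 + 1/(-80)) = 6*(289 - 1/80) = 6*(23119/80) = 69357/40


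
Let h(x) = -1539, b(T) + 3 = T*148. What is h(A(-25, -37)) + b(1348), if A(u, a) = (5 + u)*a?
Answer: 197962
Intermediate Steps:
b(T) = -3 + 148*T (b(T) = -3 + T*148 = -3 + 148*T)
A(u, a) = a*(5 + u)
h(A(-25, -37)) + b(1348) = -1539 + (-3 + 148*1348) = -1539 + (-3 + 199504) = -1539 + 199501 = 197962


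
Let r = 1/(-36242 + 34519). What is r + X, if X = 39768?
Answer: 68520263/1723 ≈ 39768.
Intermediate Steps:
r = -1/1723 (r = 1/(-1723) = -1/1723 ≈ -0.00058038)
r + X = -1/1723 + 39768 = 68520263/1723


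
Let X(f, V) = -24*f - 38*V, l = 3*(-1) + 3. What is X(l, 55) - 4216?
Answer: -6306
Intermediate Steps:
l = 0 (l = -3 + 3 = 0)
X(f, V) = -38*V - 24*f
X(l, 55) - 4216 = (-38*55 - 24*0) - 4216 = (-2090 + 0) - 4216 = -2090 - 4216 = -6306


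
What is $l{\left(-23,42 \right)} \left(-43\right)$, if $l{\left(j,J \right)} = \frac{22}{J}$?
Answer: $- \frac{473}{21} \approx -22.524$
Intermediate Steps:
$l{\left(-23,42 \right)} \left(-43\right) = \frac{22}{42} \left(-43\right) = 22 \cdot \frac{1}{42} \left(-43\right) = \frac{11}{21} \left(-43\right) = - \frac{473}{21}$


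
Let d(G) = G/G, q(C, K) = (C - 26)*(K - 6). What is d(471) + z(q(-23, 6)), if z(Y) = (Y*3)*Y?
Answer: 1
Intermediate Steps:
q(C, K) = (-26 + C)*(-6 + K)
z(Y) = 3*Y² (z(Y) = (3*Y)*Y = 3*Y²)
d(G) = 1
d(471) + z(q(-23, 6)) = 1 + 3*(156 - 26*6 - 6*(-23) - 23*6)² = 1 + 3*(156 - 156 + 138 - 138)² = 1 + 3*0² = 1 + 3*0 = 1 + 0 = 1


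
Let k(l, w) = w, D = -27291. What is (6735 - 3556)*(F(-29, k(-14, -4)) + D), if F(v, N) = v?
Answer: -86850280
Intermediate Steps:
(6735 - 3556)*(F(-29, k(-14, -4)) + D) = (6735 - 3556)*(-29 - 27291) = 3179*(-27320) = -86850280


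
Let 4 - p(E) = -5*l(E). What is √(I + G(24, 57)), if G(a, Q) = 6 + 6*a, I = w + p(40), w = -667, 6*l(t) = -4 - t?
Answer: I*√4947/3 ≈ 23.445*I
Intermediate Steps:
l(t) = -⅔ - t/6 (l(t) = (-4 - t)/6 = -⅔ - t/6)
p(E) = ⅔ - 5*E/6 (p(E) = 4 - (-5)*(-⅔ - E/6) = 4 - (10/3 + 5*E/6) = 4 + (-10/3 - 5*E/6) = ⅔ - 5*E/6)
I = -2099/3 (I = -667 + (⅔ - ⅚*40) = -667 + (⅔ - 100/3) = -667 - 98/3 = -2099/3 ≈ -699.67)
√(I + G(24, 57)) = √(-2099/3 + (6 + 6*24)) = √(-2099/3 + (6 + 144)) = √(-2099/3 + 150) = √(-1649/3) = I*√4947/3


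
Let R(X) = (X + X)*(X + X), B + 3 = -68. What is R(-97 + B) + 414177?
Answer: 527073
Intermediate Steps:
B = -71 (B = -3 - 68 = -71)
R(X) = 4*X**2 (R(X) = (2*X)*(2*X) = 4*X**2)
R(-97 + B) + 414177 = 4*(-97 - 71)**2 + 414177 = 4*(-168)**2 + 414177 = 4*28224 + 414177 = 112896 + 414177 = 527073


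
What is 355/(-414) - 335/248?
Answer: -113365/51336 ≈ -2.2083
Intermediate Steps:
355/(-414) - 335/248 = 355*(-1/414) - 335*1/248 = -355/414 - 335/248 = -113365/51336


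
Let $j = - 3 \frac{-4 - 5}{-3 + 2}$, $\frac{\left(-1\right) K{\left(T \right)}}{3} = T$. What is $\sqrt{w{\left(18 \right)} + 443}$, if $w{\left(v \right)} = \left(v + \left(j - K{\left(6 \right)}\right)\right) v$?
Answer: $11 \sqrt{5} \approx 24.597$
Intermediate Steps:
$K{\left(T \right)} = - 3 T$
$j = -27$ ($j = - 3 \left(- \frac{9}{-1}\right) = - 3 \left(\left(-9\right) \left(-1\right)\right) = \left(-3\right) 9 = -27$)
$w{\left(v \right)} = v \left(-9 + v\right)$ ($w{\left(v \right)} = \left(v - \left(27 - 18\right)\right) v = \left(v - 9\right) v = \left(-9 + v\right) v = v \left(-9 + v\right)$)
$\sqrt{w{\left(18 \right)} + 443} = \sqrt{18 \left(-9 + 18\right) + 443} = \sqrt{18 \cdot 9 + 443} = \sqrt{162 + 443} = \sqrt{605} = 11 \sqrt{5}$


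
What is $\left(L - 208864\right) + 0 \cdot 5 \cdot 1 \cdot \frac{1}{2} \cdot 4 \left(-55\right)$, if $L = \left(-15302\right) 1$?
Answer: $-224166$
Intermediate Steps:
$L = -15302$
$\left(L - 208864\right) + 0 \cdot 5 \cdot 1 \cdot \frac{1}{2} \cdot 4 \left(-55\right) = \left(-15302 - 208864\right) + 0 \cdot 5 \cdot 1 \cdot \frac{1}{2} \cdot 4 \left(-55\right) = -224166 + 0 \cdot 5 \cdot 1 \cdot \frac{1}{2} \cdot 4 \left(-55\right) = -224166 + 0 \cdot 5 \cdot \frac{1}{2} \cdot 4 \left(-55\right) = -224166 + 0 \cdot \frac{5}{2} \cdot 4 \left(-55\right) = -224166 + 0 \cdot 10 \left(-55\right) = -224166 + 0 \left(-55\right) = -224166 + 0 = -224166$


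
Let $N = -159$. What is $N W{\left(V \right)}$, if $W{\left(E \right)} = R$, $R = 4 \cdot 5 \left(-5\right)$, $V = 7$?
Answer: $15900$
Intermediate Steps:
$R = -100$ ($R = 20 \left(-5\right) = -100$)
$W{\left(E \right)} = -100$
$N W{\left(V \right)} = \left(-159\right) \left(-100\right) = 15900$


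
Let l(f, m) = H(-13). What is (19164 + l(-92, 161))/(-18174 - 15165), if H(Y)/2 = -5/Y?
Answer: -249142/433407 ≈ -0.57485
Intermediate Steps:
H(Y) = -10/Y (H(Y) = 2*(-5/Y) = -10/Y)
l(f, m) = 10/13 (l(f, m) = -10/(-13) = -10*(-1/13) = 10/13)
(19164 + l(-92, 161))/(-18174 - 15165) = (19164 + 10/13)/(-18174 - 15165) = (249142/13)/(-33339) = (249142/13)*(-1/33339) = -249142/433407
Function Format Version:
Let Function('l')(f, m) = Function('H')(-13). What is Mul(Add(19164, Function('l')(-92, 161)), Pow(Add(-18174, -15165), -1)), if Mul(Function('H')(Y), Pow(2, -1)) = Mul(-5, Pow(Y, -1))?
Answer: Rational(-249142, 433407) ≈ -0.57485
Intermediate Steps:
Function('H')(Y) = Mul(-10, Pow(Y, -1)) (Function('H')(Y) = Mul(2, Mul(-5, Pow(Y, -1))) = Mul(-10, Pow(Y, -1)))
Function('l')(f, m) = Rational(10, 13) (Function('l')(f, m) = Mul(-10, Pow(-13, -1)) = Mul(-10, Rational(-1, 13)) = Rational(10, 13))
Mul(Add(19164, Function('l')(-92, 161)), Pow(Add(-18174, -15165), -1)) = Mul(Add(19164, Rational(10, 13)), Pow(Add(-18174, -15165), -1)) = Mul(Rational(249142, 13), Pow(-33339, -1)) = Mul(Rational(249142, 13), Rational(-1, 33339)) = Rational(-249142, 433407)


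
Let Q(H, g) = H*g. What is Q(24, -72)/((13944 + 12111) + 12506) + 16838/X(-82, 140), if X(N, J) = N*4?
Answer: -324928451/6324004 ≈ -51.380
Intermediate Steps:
X(N, J) = 4*N
Q(24, -72)/((13944 + 12111) + 12506) + 16838/X(-82, 140) = (24*(-72))/((13944 + 12111) + 12506) + 16838/((4*(-82))) = -1728/(26055 + 12506) + 16838/(-328) = -1728/38561 + 16838*(-1/328) = -1728*1/38561 - 8419/164 = -1728/38561 - 8419/164 = -324928451/6324004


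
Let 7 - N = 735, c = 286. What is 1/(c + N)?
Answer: -1/442 ≈ -0.0022624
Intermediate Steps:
N = -728 (N = 7 - 1*735 = 7 - 735 = -728)
1/(c + N) = 1/(286 - 728) = 1/(-442) = -1/442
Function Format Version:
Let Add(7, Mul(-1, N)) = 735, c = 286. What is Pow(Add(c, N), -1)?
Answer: Rational(-1, 442) ≈ -0.0022624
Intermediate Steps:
N = -728 (N = Add(7, Mul(-1, 735)) = Add(7, -735) = -728)
Pow(Add(c, N), -1) = Pow(Add(286, -728), -1) = Pow(-442, -1) = Rational(-1, 442)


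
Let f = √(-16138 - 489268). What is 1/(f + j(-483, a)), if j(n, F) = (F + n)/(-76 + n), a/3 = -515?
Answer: 3354/467260015 - 1849*I*√505406/934520030 ≈ 7.178e-6 - 0.0014066*I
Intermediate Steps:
a = -1545 (a = 3*(-515) = -1545)
j(n, F) = (F + n)/(-76 + n)
f = I*√505406 (f = √(-505406) = I*√505406 ≈ 710.92*I)
1/(f + j(-483, a)) = 1/(I*√505406 + (-1545 - 483)/(-76 - 483)) = 1/(I*√505406 - 2028/(-559)) = 1/(I*√505406 - 1/559*(-2028)) = 1/(I*√505406 + 156/43) = 1/(156/43 + I*√505406)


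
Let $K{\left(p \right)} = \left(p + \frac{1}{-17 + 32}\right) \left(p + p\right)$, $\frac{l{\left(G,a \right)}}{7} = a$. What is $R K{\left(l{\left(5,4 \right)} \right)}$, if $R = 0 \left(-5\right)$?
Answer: $0$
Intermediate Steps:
$l{\left(G,a \right)} = 7 a$
$K{\left(p \right)} = 2 p \left(\frac{1}{15} + p\right)$ ($K{\left(p \right)} = \left(p + \frac{1}{15}\right) 2 p = \left(\frac{1}{15} + p\right) 2 p = 2 p \left(\frac{1}{15} + p\right)$)
$R = 0$
$R K{\left(l{\left(5,4 \right)} \right)} = 0 \frac{2 \cdot 7 \cdot 4 \left(1 + 15 \cdot 7 \cdot 4\right)}{15} = 0 \cdot \frac{2}{15} \cdot 28 \left(1 + 15 \cdot 28\right) = 0 \cdot \frac{2}{15} \cdot 28 \left(1 + 420\right) = 0 \cdot \frac{2}{15} \cdot 28 \cdot 421 = 0 \cdot \frac{23576}{15} = 0$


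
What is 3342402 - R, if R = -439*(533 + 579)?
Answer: 3830570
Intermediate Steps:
R = -488168 (R = -439*1112 = -488168)
3342402 - R = 3342402 - 1*(-488168) = 3342402 + 488168 = 3830570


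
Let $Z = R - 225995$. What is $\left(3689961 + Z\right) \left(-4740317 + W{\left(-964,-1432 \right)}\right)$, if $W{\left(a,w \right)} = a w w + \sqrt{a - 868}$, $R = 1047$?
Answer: $-6866068280689089 + 6930026 i \sqrt{458} \approx -6.8661 \cdot 10^{15} + 1.4831 \cdot 10^{8} i$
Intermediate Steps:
$W{\left(a,w \right)} = \sqrt{-868 + a} + a w^{2}$ ($W{\left(a,w \right)} = a w^{2} + \sqrt{-868 + a} = \sqrt{-868 + a} + a w^{2}$)
$Z = -224948$ ($Z = 1047 - 225995 = -224948$)
$\left(3689961 + Z\right) \left(-4740317 + W{\left(-964,-1432 \right)}\right) = \left(3689961 - 224948\right) \left(-4740317 + \left(\sqrt{-868 - 964} - 964 \left(-1432\right)^{2}\right)\right) = 3465013 \left(-4740317 + \left(\sqrt{-1832} - 1976801536\right)\right) = 3465013 \left(-4740317 - \left(1976801536 - 2 i \sqrt{458}\right)\right) = 3465013 \left(-1981541853 + 2 i \sqrt{458}\right) = -6866068280689089 + 6930026 i \sqrt{458}$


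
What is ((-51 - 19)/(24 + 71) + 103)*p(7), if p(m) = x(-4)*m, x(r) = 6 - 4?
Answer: 27202/19 ≈ 1431.7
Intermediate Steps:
x(r) = 2
p(m) = 2*m
((-51 - 19)/(24 + 71) + 103)*p(7) = ((-51 - 19)/(24 + 71) + 103)*(2*7) = (-70/95 + 103)*14 = (-70*1/95 + 103)*14 = (-14/19 + 103)*14 = (1943/19)*14 = 27202/19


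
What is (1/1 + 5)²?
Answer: 36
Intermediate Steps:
(1/1 + 5)² = (1 + 5)² = 6² = 36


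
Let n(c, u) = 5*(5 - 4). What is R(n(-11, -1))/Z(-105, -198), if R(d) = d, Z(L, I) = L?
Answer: -1/21 ≈ -0.047619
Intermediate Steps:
n(c, u) = 5 (n(c, u) = 5*1 = 5)
R(n(-11, -1))/Z(-105, -198) = 5/(-105) = 5*(-1/105) = -1/21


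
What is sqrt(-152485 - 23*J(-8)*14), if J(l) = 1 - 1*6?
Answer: 5*I*sqrt(6035) ≈ 388.43*I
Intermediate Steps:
J(l) = -5 (J(l) = 1 - 6 = -5)
sqrt(-152485 - 23*J(-8)*14) = sqrt(-152485 - 23*(-5)*14) = sqrt(-152485 + 115*14) = sqrt(-152485 + 1610) = sqrt(-150875) = 5*I*sqrt(6035)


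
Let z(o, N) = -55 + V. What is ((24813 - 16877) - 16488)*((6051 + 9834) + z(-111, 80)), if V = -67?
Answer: -134805176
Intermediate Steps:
z(o, N) = -122 (z(o, N) = -55 - 67 = -122)
((24813 - 16877) - 16488)*((6051 + 9834) + z(-111, 80)) = ((24813 - 16877) - 16488)*((6051 + 9834) - 122) = (7936 - 16488)*(15885 - 122) = -8552*15763 = -134805176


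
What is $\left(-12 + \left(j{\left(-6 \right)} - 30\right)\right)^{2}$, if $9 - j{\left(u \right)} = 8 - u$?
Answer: $2209$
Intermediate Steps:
$j{\left(u \right)} = 1 + u$ ($j{\left(u \right)} = 9 - \left(8 - u\right) = 9 + \left(-8 + u\right) = 1 + u$)
$\left(-12 + \left(j{\left(-6 \right)} - 30\right)\right)^{2} = \left(-12 + \left(\left(1 - 6\right) - 30\right)\right)^{2} = \left(-12 - 35\right)^{2} = \left(-47\right)^{2} = 2209$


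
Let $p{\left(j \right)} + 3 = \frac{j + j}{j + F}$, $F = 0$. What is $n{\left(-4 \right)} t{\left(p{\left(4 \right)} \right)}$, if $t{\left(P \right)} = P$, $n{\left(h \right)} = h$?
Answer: $4$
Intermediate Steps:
$p{\left(j \right)} = -1$ ($p{\left(j \right)} = -3 + \frac{j + j}{j + 0} = -3 + \frac{2 j}{j} = -3 + 2 = -1$)
$n{\left(-4 \right)} t{\left(p{\left(4 \right)} \right)} = \left(-4\right) \left(-1\right) = 4$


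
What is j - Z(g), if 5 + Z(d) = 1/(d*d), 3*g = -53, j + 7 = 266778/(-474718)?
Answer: -1710308794/666741431 ≈ -2.5652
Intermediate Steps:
j = -1794902/237359 (j = -7 + 266778/(-474718) = -7 + 266778*(-1/474718) = -7 - 133389/237359 = -1794902/237359 ≈ -7.5620)
g = -53/3 (g = (1/3)*(-53) = -53/3 ≈ -17.667)
Z(d) = -5 + d**(-2) (Z(d) = -5 + 1/(d*d) = -5 + 1/(d**2) = -5 + d**(-2))
j - Z(g) = -1794902/237359 - (-5 + (-53/3)**(-2)) = -1794902/237359 - (-5 + 9/2809) = -1794902/237359 - 1*(-14036/2809) = -1794902/237359 + 14036/2809 = -1710308794/666741431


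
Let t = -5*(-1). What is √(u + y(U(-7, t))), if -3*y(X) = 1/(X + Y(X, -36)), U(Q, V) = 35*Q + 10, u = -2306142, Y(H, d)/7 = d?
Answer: I*√4922508526521/1461 ≈ 1518.6*I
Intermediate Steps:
Y(H, d) = 7*d
t = 5
U(Q, V) = 10 + 35*Q
y(X) = -1/(3*(-252 + X)) (y(X) = -1/(3*(X + 7*(-36))) = -1/(3*(X - 252)) = -1/(3*(-252 + X)))
√(u + y(U(-7, t))) = √(-2306142 - 1/(-756 + 3*(10 + 35*(-7)))) = √(-2306142 - 1/(-756 + 3*(10 - 245))) = √(-2306142 - 1/(-756 + 3*(-235))) = √(-2306142 - 1/(-756 - 705)) = √(-2306142 - 1/(-1461)) = √(-2306142 - 1*(-1/1461)) = √(-2306142 + 1/1461) = √(-3369273461/1461) = I*√4922508526521/1461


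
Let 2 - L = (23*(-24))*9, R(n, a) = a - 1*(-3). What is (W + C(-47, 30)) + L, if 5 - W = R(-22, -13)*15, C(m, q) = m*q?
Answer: 3715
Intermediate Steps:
R(n, a) = 3 + a (R(n, a) = a + 3 = 3 + a)
L = 4970 (L = 2 - 23*(-24)*9 = 2 - (-552)*9 = 2 - 1*(-4968) = 2 + 4968 = 4970)
W = 155 (W = 5 - (3 - 13)*15 = 5 - (-10)*15 = 5 - 1*(-150) = 5 + 150 = 155)
(W + C(-47, 30)) + L = (155 - 47*30) + 4970 = (155 - 1410) + 4970 = -1255 + 4970 = 3715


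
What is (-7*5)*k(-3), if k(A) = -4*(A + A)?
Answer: -840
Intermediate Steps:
k(A) = -8*A
(-7*5)*k(-3) = (-7*5)*(-8*(-3)) = -35*24 = -840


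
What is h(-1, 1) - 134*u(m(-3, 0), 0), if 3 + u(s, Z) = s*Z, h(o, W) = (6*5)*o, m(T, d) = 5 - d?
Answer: 372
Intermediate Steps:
h(o, W) = 30*o
u(s, Z) = -3 + Z*s (u(s, Z) = -3 + s*Z = -3 + Z*s)
h(-1, 1) - 134*u(m(-3, 0), 0) = 30*(-1) - 134*(-3 + 0*(5 - 1*0)) = -30 - 134*(-3 + 0*(5 + 0)) = -30 - 134*(-3 + 0*5) = -30 - 134*(-3 + 0) = -30 - 134*(-3) = -30 + 402 = 372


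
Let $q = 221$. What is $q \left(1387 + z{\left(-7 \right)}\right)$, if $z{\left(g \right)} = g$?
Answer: $304980$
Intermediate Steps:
$q \left(1387 + z{\left(-7 \right)}\right) = 221 \left(1387 - 7\right) = 221 \cdot 1380 = 304980$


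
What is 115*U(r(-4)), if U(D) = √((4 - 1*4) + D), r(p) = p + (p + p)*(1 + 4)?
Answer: 230*I*√11 ≈ 762.82*I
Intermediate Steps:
r(p) = 11*p (r(p) = p + (2*p)*5 = p + 10*p = 11*p)
U(D) = √D (U(D) = √((4 - 4) + D) = √(0 + D) = √D)
115*U(r(-4)) = 115*√(11*(-4)) = 115*√(-44) = 115*(2*I*√11) = 230*I*√11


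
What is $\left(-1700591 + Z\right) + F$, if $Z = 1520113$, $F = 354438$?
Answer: $173960$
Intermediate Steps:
$\left(-1700591 + Z\right) + F = \left(-1700591 + 1520113\right) + 354438 = -180478 + 354438 = 173960$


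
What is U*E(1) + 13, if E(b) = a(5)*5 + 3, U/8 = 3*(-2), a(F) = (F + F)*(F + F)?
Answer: -24131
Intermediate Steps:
a(F) = 4*F² (a(F) = (2*F)*(2*F) = 4*F²)
U = -48 (U = 8*(3*(-2)) = 8*(-6) = -48)
E(b) = 503 (E(b) = (4*5²)*5 + 3 = (4*25)*5 + 3 = 100*5 + 3 = 500 + 3 = 503)
U*E(1) + 13 = -48*503 + 13 = -24144 + 13 = -24131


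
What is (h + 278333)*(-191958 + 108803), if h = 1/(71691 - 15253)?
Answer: -1306245128432525/56438 ≈ -2.3145e+10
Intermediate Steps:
h = 1/56438 ≈ 1.7719e-5
(h + 278333)*(-191958 + 108803) = (1/56438 + 278333)*(-191958 + 108803) = (15708557855/56438)*(-83155) = -1306245128432525/56438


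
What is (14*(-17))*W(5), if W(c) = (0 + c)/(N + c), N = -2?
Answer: -1190/3 ≈ -396.67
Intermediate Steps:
W(c) = c/(-2 + c) (W(c) = (0 + c)/(-2 + c) = c/(-2 + c))
(14*(-17))*W(5) = (14*(-17))*(5/(-2 + 5)) = -1190/3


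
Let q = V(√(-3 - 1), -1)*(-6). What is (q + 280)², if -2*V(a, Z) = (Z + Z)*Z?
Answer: 81796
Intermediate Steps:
V(a, Z) = -Z² (V(a, Z) = -(Z + Z)*Z/2 = -2*Z*Z/2 = -Z²)
q = 6 (q = -1*(-1)²*(-6) = -1*1*(-6) = -1*(-6) = 6)
(q + 280)² = (6 + 280)² = 286² = 81796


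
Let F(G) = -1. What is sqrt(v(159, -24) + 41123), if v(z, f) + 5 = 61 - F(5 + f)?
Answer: 2*sqrt(10295) ≈ 202.93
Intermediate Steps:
v(z, f) = 57 (v(z, f) = -5 + (61 - 1*(-1)) = -5 + (61 + 1) = -5 + 62 = 57)
sqrt(v(159, -24) + 41123) = sqrt(57 + 41123) = sqrt(41180) = 2*sqrt(10295)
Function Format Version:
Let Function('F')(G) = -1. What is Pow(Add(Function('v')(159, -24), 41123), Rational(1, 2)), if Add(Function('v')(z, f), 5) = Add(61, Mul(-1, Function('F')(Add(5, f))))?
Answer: Mul(2, Pow(10295, Rational(1, 2))) ≈ 202.93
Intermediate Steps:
Function('v')(z, f) = 57 (Function('v')(z, f) = Add(-5, Add(61, Mul(-1, -1))) = Add(-5, Add(61, 1)) = Add(-5, 62) = 57)
Pow(Add(Function('v')(159, -24), 41123), Rational(1, 2)) = Pow(Add(57, 41123), Rational(1, 2)) = Pow(41180, Rational(1, 2)) = Mul(2, Pow(10295, Rational(1, 2)))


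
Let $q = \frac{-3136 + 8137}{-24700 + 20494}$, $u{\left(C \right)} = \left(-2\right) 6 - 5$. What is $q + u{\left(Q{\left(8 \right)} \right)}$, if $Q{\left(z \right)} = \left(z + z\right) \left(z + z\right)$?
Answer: $- \frac{25501}{1402} \approx -18.189$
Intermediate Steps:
$Q{\left(z \right)} = 4 z^{2}$ ($Q{\left(z \right)} = 2 z 2 z = 4 z^{2}$)
$u{\left(C \right)} = -17$ ($u{\left(C \right)} = -12 - 5 = -17$)
$q = - \frac{1667}{1402}$ ($q = \frac{5001}{-4206} = 5001 \left(- \frac{1}{4206}\right) = - \frac{1667}{1402} \approx -1.189$)
$q + u{\left(Q{\left(8 \right)} \right)} = - \frac{1667}{1402} - 17 = - \frac{25501}{1402}$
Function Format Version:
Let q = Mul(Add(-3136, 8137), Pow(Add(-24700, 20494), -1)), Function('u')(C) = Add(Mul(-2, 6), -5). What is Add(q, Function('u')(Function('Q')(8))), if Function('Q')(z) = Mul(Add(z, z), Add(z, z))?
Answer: Rational(-25501, 1402) ≈ -18.189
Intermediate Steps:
Function('Q')(z) = Mul(4, Pow(z, 2)) (Function('Q')(z) = Mul(Mul(2, z), Mul(2, z)) = Mul(4, Pow(z, 2)))
Function('u')(C) = -17 (Function('u')(C) = Add(-12, -5) = -17)
q = Rational(-1667, 1402) (q = Mul(5001, Pow(-4206, -1)) = Mul(5001, Rational(-1, 4206)) = Rational(-1667, 1402) ≈ -1.1890)
Add(q, Function('u')(Function('Q')(8))) = Add(Rational(-1667, 1402), -17) = Rational(-25501, 1402)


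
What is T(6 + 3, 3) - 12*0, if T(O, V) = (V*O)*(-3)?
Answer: -81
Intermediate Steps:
T(O, V) = -3*O*V (T(O, V) = (O*V)*(-3) = -3*O*V)
T(6 + 3, 3) - 12*0 = -3*(6 + 3)*3 - 12*0 = -3*9*3 + 0 = -81 + 0 = -81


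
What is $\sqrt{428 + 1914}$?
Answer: $\sqrt{2342} \approx 48.394$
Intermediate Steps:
$\sqrt{428 + 1914} = \sqrt{2342}$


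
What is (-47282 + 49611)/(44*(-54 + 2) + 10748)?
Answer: 2329/8460 ≈ 0.27530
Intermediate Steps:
(-47282 + 49611)/(44*(-54 + 2) + 10748) = 2329/(44*(-52) + 10748) = 2329/(-2288 + 10748) = 2329/8460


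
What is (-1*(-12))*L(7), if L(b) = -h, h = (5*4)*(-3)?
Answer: 720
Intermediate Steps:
h = -60 (h = 20*(-3) = -60)
L(b) = 60 (L(b) = -1*(-60) = 60)
(-1*(-12))*L(7) = -1*(-12)*60 = 12*60 = 720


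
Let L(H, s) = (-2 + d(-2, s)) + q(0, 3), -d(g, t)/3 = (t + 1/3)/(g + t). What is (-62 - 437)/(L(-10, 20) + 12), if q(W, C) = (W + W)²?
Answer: -8982/119 ≈ -75.479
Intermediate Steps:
d(g, t) = -3*(⅓ + t)/(g + t) (d(g, t) = -3*(t + 1/3)/(g + t) = -3*(t + ⅓)/(g + t) = -3*(⅓ + t)/(g + t))
q(W, C) = 4*W² (q(W, C) = (2*W)² = 4*W²)
L(H, s) = -2 + (-1 - 3*s)/(-2 + s) (L(H, s) = (-2 + (-1 - 3*s)/(-2 + s)) + 4*0² = (-2 + (-1 - 3*s)/(-2 + s)) + 4*0 = (-2 + (-1 - 3*s)/(-2 + s)) + 0 = -2 + (-1 - 3*s)/(-2 + s))
(-62 - 437)/(L(-10, 20) + 12) = (-62 - 437)/((3 - 5*20)/(-2 + 20) + 12) = -499/((3 - 100)/18 + 12) = -499/((1/18)*(-97) + 12) = -499/(-97/18 + 12) = -499/119/18 = -499*18/119 = -8982/119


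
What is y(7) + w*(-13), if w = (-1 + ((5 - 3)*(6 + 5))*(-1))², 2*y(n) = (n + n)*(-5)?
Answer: -6912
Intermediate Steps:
y(n) = -5*n (y(n) = ((n + n)*(-5))/2 = ((2*n)*(-5))/2 = (-10*n)/2 = -5*n)
w = 529 (w = (-1 + (2*11)*(-1))² = (-1 + 22*(-1))² = (-1 - 22)² = (-23)² = 529)
y(7) + w*(-13) = -5*7 + 529*(-13) = -35 - 6877 = -6912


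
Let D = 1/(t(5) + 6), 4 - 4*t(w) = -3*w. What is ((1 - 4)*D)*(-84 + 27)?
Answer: 684/43 ≈ 15.907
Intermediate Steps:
t(w) = 1 + 3*w/4 (t(w) = 1 - (-3)*w/4 = 1 + 3*w/4)
D = 4/43 (D = 1/((1 + (¾)*5) + 6) = 1/((1 + 15/4) + 6) = 1/(19/4 + 6) = 1/(43/4) = 4/43 ≈ 0.093023)
((1 - 4)*D)*(-84 + 27) = ((1 - 4)*(4/43))*(-84 + 27) = -3*4/43*(-57) = -12/43*(-57) = 684/43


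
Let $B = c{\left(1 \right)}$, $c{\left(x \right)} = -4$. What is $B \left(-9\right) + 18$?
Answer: $54$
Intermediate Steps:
$B = -4$
$B \left(-9\right) + 18 = \left(-4\right) \left(-9\right) + 18 = 36 + 18 = 54$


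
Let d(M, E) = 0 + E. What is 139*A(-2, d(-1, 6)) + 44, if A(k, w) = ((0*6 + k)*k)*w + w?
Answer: 4214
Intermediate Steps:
d(M, E) = E
A(k, w) = w + w*k**2 (A(k, w) = ((0 + k)*k)*w + w = (k*k)*w + w = k**2*w + w = w*k**2 + w = w + w*k**2)
139*A(-2, d(-1, 6)) + 44 = 139*(6*(1 + (-2)**2)) + 44 = 139*(6*(1 + 4)) + 44 = 139*(6*5) + 44 = 139*30 + 44 = 4170 + 44 = 4214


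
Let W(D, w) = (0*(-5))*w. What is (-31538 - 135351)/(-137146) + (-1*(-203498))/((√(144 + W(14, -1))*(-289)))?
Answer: -3416270707/59452791 ≈ -57.462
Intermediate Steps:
W(D, w) = 0 (W(D, w) = 0*w = 0)
(-31538 - 135351)/(-137146) + (-1*(-203498))/((√(144 + W(14, -1))*(-289))) = (-31538 - 135351)/(-137146) + (-1*(-203498))/((√(144 + 0)*(-289))) = -166889*(-1/137146) + 203498/((√144*(-289))) = 166889/137146 + 203498/((12*(-289))) = 166889/137146 + 203498/(-3468) = 166889/137146 + 203498*(-1/3468) = 166889/137146 - 101749/1734 = -3416270707/59452791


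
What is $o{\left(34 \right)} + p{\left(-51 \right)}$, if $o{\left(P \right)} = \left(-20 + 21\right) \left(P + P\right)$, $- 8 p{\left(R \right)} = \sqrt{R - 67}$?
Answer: $68 - \frac{i \sqrt{118}}{8} \approx 68.0 - 1.3578 i$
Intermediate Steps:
$p{\left(R \right)} = - \frac{\sqrt{-67 + R}}{8}$ ($p{\left(R \right)} = - \frac{\sqrt{R - 67}}{8} = - \frac{\sqrt{-67 + R}}{8}$)
$o{\left(P \right)} = 2 P$ ($o{\left(P \right)} = 1 \cdot 2 P = 2 P$)
$o{\left(34 \right)} + p{\left(-51 \right)} = 2 \cdot 34 - \frac{\sqrt{-67 - 51}}{8} = 68 - \frac{\sqrt{-118}}{8} = 68 - \frac{i \sqrt{118}}{8}$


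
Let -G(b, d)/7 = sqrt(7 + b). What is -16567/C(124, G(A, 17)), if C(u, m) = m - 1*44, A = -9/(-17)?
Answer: 3098029/6660 - 115969*sqrt(34)/3330 ≈ 262.10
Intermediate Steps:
A = 9/17 (A = -9*(-1/17) = 9/17 ≈ 0.52941)
G(b, d) = -7*sqrt(7 + b)
C(u, m) = -44 + m (C(u, m) = m - 44 = -44 + m)
-16567/C(124, G(A, 17)) = -16567/(-44 - 7*sqrt(7 + 9/17)) = -16567/(-44 - 56*sqrt(34)/17)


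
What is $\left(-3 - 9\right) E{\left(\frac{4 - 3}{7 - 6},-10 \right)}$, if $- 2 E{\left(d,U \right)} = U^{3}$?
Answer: $-6000$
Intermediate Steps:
$E{\left(d,U \right)} = - \frac{U^{3}}{2}$
$\left(-3 - 9\right) E{\left(\frac{4 - 3}{7 - 6},-10 \right)} = \left(-3 - 9\right) \left(- \frac{\left(-10\right)^{3}}{2}\right) = - 12 \left(\left(- \frac{1}{2}\right) \left(-1000\right)\right) = \left(-12\right) 500 = -6000$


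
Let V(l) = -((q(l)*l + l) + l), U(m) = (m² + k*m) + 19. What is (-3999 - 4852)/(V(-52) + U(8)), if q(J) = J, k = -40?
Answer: 8851/2837 ≈ 3.1198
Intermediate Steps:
U(m) = 19 + m² - 40*m (U(m) = (m² - 40*m) + 19 = 19 + m² - 40*m)
V(l) = -l² - 2*l (V(l) = -((l*l + l) + l) = -((l² + l) + l) = -((l + l²) + l) = -(l² + 2*l) = -l² - 2*l)
(-3999 - 4852)/(V(-52) + U(8)) = (-3999 - 4852)/(-1*(-52)*(2 - 52) + (19 + 8² - 40*8)) = -8851/(-1*(-52)*(-50) + (19 + 64 - 320)) = -8851/(-2600 - 237) = -8851/(-2837) = -8851*(-1/2837) = 8851/2837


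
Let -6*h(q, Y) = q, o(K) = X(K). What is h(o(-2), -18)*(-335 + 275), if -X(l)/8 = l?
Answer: 160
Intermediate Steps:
X(l) = -8*l
o(K) = -8*K
h(q, Y) = -q/6
h(o(-2), -18)*(-335 + 275) = (-(-4)*(-2)/3)*(-335 + 275) = -⅙*16*(-60) = -8/3*(-60) = 160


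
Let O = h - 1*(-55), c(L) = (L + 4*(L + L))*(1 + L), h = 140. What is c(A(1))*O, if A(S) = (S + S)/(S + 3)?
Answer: 5265/4 ≈ 1316.3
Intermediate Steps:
A(S) = 2*S/(3 + S) (A(S) = (2*S)/(3 + S) = 2*S/(3 + S))
c(L) = 9*L*(1 + L) (c(L) = (L + 4*(2*L))*(1 + L) = (L + 8*L)*(1 + L) = (9*L)*(1 + L) = 9*L*(1 + L))
O = 195 (O = 140 - 1*(-55) = 140 + 55 = 195)
c(A(1))*O = (9*(2*1/(3 + 1))*(1 + 2*1/(3 + 1)))*195 = (9*(2*1/4)*(1 + 2*1/4))*195 = (9*(2*1*(1/4))*(1 + 2*1*(1/4)))*195 = (9*(1/2)*(1 + 1/2))*195 = (9*(1/2)*(3/2))*195 = (27/4)*195 = 5265/4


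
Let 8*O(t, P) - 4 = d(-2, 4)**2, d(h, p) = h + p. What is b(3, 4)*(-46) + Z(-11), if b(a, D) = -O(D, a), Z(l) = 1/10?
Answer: 461/10 ≈ 46.100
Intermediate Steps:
O(t, P) = 1 (O(t, P) = 1/2 + (-2 + 4)**2/8 = 1/2 + (1/8)*2**2 = 1/2 + (1/8)*4 = 1/2 + 1/2 = 1)
Z(l) = 1/10
b(a, D) = -1 (b(a, D) = -1*1 = -1)
b(3, 4)*(-46) + Z(-11) = -1*(-46) + 1/10 = 46 + 1/10 = 461/10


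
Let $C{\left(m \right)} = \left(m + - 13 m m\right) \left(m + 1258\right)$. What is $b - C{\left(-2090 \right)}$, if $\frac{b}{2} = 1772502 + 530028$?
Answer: $-47242503420$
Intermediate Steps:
$b = 4605060$ ($b = 2 \left(1772502 + 530028\right) = 2 \cdot 2302530 = 4605060$)
$C{\left(m \right)} = \left(1258 + m\right) \left(m - 13 m^{2}\right)$ ($C{\left(m \right)} = \left(m - 13 m^{2}\right) \left(1258 + m\right) = \left(1258 + m\right) \left(m - 13 m^{2}\right)$)
$b - C{\left(-2090 \right)} = 4605060 - - 2090 \left(1258 - -34177770 - 13 \left(-2090\right)^{2}\right) = 4605060 - - 2090 \left(1258 + 34177770 - 56785300\right) = 4605060 - \left(-2090\right) \left(-22606272\right) = 4605060 - 47247108480 = -47242503420$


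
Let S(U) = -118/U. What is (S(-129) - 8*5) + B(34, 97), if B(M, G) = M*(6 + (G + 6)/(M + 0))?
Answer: 34561/129 ≈ 267.91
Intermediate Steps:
B(M, G) = M*(6 + (6 + G)/M)
(S(-129) - 8*5) + B(34, 97) = (-118/(-129) - 8*5) + (6 + 97 + 6*34) = (-118*(-1/129) - 40) + (6 + 97 + 204) = (118/129 - 40) + 307 = -5042/129 + 307 = 34561/129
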